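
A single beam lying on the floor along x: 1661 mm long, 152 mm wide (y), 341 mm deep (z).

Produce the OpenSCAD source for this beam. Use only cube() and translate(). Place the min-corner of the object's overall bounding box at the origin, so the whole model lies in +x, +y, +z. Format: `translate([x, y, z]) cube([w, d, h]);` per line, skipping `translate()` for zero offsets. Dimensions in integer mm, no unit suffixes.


cube([1661, 152, 341]);


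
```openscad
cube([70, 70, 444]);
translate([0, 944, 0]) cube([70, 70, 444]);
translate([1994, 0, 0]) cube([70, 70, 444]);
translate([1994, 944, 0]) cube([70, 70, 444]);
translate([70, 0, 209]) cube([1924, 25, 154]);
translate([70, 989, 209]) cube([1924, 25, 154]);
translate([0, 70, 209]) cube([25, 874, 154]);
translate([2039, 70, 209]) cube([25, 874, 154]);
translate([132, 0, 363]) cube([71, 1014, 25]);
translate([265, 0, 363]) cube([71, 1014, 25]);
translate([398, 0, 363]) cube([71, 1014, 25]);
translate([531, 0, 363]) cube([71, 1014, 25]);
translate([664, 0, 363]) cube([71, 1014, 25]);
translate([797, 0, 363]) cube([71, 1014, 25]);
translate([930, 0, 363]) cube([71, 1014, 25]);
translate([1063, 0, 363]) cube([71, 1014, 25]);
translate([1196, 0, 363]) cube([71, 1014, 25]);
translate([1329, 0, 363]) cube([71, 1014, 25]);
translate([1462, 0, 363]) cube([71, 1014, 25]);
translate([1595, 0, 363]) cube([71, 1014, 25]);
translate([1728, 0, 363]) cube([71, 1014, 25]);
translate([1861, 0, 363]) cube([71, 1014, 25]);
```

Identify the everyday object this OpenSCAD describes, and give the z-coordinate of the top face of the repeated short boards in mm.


A bed frame. The slat-top height is 388 mm.

Four posts, four rails, and a row of slats — a bed frame. Slats sit on the rails at z = 209 + 154 = 363; with slat thickness 25, the top is 388 mm.


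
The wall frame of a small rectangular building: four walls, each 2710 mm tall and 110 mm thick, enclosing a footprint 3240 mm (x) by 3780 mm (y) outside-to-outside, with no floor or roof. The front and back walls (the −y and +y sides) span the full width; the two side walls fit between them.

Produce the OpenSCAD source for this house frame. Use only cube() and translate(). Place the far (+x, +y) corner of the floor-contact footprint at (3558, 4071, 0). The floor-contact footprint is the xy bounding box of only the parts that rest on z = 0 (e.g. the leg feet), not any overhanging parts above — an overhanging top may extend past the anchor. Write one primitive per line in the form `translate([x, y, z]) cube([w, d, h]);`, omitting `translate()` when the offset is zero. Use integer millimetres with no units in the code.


translate([318, 291, 0]) cube([3240, 110, 2710]);
translate([318, 3961, 0]) cube([3240, 110, 2710]);
translate([318, 401, 0]) cube([110, 3560, 2710]);
translate([3448, 401, 0]) cube([110, 3560, 2710]);


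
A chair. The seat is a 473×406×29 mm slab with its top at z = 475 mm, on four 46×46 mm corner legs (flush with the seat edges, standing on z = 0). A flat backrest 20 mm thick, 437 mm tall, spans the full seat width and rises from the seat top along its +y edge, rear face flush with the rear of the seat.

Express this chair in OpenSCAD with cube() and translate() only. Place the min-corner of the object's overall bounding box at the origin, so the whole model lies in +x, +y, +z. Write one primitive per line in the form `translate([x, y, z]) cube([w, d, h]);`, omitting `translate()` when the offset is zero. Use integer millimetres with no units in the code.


translate([0, 0, 446]) cube([473, 406, 29]);
cube([46, 46, 446]);
translate([427, 0, 0]) cube([46, 46, 446]);
translate([0, 360, 0]) cube([46, 46, 446]);
translate([427, 360, 0]) cube([46, 46, 446]);
translate([0, 386, 475]) cube([473, 20, 437]);


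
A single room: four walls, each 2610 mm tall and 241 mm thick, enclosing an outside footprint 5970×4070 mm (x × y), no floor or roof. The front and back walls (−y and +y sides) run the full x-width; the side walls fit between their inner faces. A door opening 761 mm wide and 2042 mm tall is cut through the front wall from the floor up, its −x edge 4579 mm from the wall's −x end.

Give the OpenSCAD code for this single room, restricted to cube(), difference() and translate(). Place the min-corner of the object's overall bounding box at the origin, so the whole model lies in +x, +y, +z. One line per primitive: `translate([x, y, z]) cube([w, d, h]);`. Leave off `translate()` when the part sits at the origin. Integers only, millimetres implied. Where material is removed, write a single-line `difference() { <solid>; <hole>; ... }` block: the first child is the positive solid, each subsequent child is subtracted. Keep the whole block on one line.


difference() { cube([5970, 241, 2610]); translate([4579, 0, 0]) cube([761, 241, 2042]); }
translate([0, 3829, 0]) cube([5970, 241, 2610]);
translate([0, 241, 0]) cube([241, 3588, 2610]);
translate([5729, 241, 0]) cube([241, 3588, 2610]);


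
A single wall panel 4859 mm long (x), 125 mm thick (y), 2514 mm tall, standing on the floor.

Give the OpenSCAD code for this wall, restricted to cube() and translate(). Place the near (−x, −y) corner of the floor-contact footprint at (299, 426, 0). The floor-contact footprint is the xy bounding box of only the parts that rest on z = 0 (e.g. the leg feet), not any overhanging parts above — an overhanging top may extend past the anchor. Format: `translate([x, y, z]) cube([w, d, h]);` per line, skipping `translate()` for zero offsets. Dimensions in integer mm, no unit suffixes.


translate([299, 426, 0]) cube([4859, 125, 2514]);


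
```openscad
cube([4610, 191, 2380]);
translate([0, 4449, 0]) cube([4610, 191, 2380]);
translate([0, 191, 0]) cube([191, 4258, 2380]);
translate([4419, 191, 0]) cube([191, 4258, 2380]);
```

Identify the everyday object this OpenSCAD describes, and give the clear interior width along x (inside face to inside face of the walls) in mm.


A house (or room) frame. The interior width is 4228 mm.

Four 2380 mm walls enclosing a rectangle with no floor or roof — a room or house frame. Outside width is 4610 mm and wall thickness is 191 mm, so the interior width is 4610 − 2 × 191 = 4228 mm.


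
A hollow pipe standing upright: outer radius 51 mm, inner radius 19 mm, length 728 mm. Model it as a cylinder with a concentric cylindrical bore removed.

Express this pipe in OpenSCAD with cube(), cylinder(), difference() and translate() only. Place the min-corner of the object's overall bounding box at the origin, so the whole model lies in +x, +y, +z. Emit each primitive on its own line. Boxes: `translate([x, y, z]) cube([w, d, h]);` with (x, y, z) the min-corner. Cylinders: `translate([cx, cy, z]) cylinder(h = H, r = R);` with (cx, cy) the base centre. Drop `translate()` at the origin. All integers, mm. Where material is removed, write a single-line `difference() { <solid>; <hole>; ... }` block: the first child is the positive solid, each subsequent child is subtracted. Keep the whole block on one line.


difference() { translate([51, 51, 0]) cylinder(h = 728, r = 51); translate([51, 51, 0]) cylinder(h = 728, r = 19); }


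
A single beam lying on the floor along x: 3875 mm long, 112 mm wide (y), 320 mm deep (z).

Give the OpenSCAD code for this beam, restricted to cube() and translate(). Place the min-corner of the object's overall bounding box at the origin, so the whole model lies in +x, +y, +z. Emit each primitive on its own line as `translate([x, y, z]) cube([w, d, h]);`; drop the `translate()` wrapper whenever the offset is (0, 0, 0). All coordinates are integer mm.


cube([3875, 112, 320]);


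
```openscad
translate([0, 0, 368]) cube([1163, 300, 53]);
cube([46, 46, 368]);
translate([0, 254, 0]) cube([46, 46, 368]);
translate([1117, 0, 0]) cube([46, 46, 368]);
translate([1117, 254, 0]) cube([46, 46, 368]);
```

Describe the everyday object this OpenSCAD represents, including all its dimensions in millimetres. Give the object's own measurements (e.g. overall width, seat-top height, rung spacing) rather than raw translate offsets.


A bench: a 1163×300 mm seat slab, 53 mm thick, top at z = 421 mm, on four 46×46 mm square legs flush with the seat corners and standing on z = 0.


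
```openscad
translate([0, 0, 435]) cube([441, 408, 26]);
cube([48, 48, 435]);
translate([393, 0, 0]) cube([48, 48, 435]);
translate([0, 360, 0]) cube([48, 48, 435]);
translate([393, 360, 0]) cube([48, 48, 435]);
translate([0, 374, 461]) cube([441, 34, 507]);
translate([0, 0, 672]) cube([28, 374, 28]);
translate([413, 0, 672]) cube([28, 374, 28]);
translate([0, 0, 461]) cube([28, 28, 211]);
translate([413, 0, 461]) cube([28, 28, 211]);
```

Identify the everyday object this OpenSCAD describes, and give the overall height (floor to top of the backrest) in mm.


A chair. The overall height is 968 mm.

A slab on four corner posts with a tall panel at the back — a chair. The seat slab sits at z = 435 with thickness 26, and the 507 mm backrest starts at the seat top, so the overall height is 435 + 26 + 507 = 968 mm.


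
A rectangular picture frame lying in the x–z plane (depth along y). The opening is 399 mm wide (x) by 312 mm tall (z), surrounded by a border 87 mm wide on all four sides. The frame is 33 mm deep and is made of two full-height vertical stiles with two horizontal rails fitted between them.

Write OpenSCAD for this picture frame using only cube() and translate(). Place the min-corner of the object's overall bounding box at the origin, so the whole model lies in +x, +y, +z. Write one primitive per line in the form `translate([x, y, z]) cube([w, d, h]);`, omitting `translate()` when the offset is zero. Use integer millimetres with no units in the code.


cube([87, 33, 486]);
translate([486, 0, 0]) cube([87, 33, 486]);
translate([87, 0, 0]) cube([399, 33, 87]);
translate([87, 0, 399]) cube([399, 33, 87]);


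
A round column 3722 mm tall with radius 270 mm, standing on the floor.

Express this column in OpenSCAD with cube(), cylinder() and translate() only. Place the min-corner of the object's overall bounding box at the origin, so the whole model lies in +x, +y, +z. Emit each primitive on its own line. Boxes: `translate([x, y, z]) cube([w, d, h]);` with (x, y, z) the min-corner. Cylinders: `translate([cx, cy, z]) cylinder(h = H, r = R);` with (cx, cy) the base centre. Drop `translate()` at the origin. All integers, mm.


translate([270, 270, 0]) cylinder(h = 3722, r = 270);


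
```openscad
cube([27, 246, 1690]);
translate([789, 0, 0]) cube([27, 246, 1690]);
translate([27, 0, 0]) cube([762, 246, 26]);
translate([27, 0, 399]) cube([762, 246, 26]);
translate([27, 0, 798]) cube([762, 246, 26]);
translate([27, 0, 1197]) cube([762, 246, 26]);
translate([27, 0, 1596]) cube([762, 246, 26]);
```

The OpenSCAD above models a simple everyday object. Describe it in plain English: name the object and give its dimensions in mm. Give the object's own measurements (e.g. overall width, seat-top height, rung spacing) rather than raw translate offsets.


An open bookshelf. Two side panels, each 27 mm thick, 246 mm deep and 1690 mm tall, stand 816 mm apart (outside-to-outside). Between them sit 5 shelves, each 26 mm thick and 246 mm deep, spanning the full gap between the sides. The bottom shelf rests on the floor (its underside at z = 0) and the clear gap between one shelf's top and the next shelf's underside is 373 mm.


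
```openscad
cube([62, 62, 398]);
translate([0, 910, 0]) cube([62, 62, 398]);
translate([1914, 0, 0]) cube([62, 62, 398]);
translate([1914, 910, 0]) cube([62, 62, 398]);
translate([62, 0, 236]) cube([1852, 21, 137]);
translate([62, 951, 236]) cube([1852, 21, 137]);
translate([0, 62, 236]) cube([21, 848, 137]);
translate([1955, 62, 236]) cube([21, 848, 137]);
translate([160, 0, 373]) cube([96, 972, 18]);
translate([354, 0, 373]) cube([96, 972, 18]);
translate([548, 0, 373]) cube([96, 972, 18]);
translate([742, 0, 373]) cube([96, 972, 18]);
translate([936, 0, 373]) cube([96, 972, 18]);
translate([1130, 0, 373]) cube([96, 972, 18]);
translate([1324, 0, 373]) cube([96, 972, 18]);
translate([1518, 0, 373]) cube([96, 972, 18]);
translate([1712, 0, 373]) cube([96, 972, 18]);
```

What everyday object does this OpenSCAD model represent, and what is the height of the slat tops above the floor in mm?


A bed frame. The slat-top height is 391 mm.

Four posts, four rails, and a row of slats — a bed frame. Slats sit on the rails at z = 236 + 137 = 373; with slat thickness 18, the top is 391 mm.


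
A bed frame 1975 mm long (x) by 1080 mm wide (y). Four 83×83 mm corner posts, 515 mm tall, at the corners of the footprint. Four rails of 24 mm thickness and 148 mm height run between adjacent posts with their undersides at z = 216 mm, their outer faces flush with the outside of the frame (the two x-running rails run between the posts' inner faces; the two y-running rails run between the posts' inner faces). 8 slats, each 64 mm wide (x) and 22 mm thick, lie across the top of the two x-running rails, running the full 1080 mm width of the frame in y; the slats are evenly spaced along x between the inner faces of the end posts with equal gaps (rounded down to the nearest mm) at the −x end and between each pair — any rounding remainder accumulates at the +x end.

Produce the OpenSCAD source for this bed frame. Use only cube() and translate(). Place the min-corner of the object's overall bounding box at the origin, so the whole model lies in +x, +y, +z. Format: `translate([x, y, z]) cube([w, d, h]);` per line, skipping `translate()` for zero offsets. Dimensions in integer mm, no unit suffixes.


// slat z = rail_z + rail_h = 216 + 148 = 364
// slat gap = ⌊(1809 − 8·64) / 9⌋ = 144
cube([83, 83, 515]);
translate([0, 997, 0]) cube([83, 83, 515]);
translate([1892, 0, 0]) cube([83, 83, 515]);
translate([1892, 997, 0]) cube([83, 83, 515]);
translate([83, 0, 216]) cube([1809, 24, 148]);
translate([83, 1056, 216]) cube([1809, 24, 148]);
translate([0, 83, 216]) cube([24, 914, 148]);
translate([1951, 83, 216]) cube([24, 914, 148]);
translate([227, 0, 364]) cube([64, 1080, 22]);
translate([435, 0, 364]) cube([64, 1080, 22]);
translate([643, 0, 364]) cube([64, 1080, 22]);
translate([851, 0, 364]) cube([64, 1080, 22]);
translate([1059, 0, 364]) cube([64, 1080, 22]);
translate([1267, 0, 364]) cube([64, 1080, 22]);
translate([1475, 0, 364]) cube([64, 1080, 22]);
translate([1683, 0, 364]) cube([64, 1080, 22]);


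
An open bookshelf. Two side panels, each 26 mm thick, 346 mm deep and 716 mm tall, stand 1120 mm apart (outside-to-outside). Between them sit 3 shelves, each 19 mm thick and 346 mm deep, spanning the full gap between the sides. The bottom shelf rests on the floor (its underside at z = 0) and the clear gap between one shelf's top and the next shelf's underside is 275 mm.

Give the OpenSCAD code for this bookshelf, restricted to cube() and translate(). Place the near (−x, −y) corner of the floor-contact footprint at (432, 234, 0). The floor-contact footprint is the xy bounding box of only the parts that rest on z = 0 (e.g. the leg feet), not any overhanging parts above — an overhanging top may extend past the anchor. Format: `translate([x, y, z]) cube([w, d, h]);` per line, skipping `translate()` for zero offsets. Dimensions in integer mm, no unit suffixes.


translate([432, 234, 0]) cube([26, 346, 716]);
translate([1526, 234, 0]) cube([26, 346, 716]);
translate([458, 234, 0]) cube([1068, 346, 19]);
translate([458, 234, 294]) cube([1068, 346, 19]);
translate([458, 234, 588]) cube([1068, 346, 19]);


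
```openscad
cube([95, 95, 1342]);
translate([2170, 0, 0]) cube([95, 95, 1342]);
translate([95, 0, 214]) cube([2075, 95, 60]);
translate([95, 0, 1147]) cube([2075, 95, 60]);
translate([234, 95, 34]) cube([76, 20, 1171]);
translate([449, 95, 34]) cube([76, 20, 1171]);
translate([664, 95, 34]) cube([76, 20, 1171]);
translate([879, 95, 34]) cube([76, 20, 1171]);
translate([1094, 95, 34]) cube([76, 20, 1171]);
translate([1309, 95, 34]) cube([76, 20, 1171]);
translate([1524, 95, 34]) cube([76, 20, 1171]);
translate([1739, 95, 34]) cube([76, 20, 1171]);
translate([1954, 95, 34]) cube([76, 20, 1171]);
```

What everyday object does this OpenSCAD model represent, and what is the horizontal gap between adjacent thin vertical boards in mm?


A fence section. The picket gap is 139 mm.

Two posts, two rails, 9 pickets — a fence section. Span 2075 mm holds 9 pickets of 76 mm with 10 equal gaps: ⌊(2075 − 9·76) / 10⌋ = 139 mm.


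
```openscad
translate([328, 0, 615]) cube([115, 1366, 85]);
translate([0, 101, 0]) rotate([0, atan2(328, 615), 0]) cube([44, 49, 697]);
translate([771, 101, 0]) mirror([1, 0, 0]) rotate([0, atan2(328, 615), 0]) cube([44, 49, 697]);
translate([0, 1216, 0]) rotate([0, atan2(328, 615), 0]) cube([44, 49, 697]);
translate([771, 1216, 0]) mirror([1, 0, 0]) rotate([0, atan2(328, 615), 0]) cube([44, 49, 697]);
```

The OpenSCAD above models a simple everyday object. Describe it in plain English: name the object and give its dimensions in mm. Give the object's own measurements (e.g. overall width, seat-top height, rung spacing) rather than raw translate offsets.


A sawhorse. A 115×1366×85 mm beam (x, y, z) sits on two A-frame leg pairs. Each pair is two raked legs of 44×49 mm section (49 mm along y) splaying symmetrically in x. Each leg rises 615 mm vertically over 328 mm of horizontal reach and is 697 mm long along its own axis. Every leg's outer bottom edge rests on the floor and its outer top edge meets a bottom edge of the beam — the left legs (tilting toward +x) meet the beam's −x bottom edge, the right legs (their mirror images, tilting toward −x) meet its +x bottom edge — so the leg tops tuck under the beam, the beam's underside is 615 mm above the floor, and the feet are 771 mm apart outside-to-outside with the beam centred between them. The two leg pairs are set in 101 mm from either end of the beam.


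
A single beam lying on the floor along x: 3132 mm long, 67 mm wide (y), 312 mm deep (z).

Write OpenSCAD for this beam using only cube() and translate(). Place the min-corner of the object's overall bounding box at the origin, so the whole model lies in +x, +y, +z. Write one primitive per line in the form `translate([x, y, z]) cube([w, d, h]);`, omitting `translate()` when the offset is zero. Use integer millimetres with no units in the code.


cube([3132, 67, 312]);


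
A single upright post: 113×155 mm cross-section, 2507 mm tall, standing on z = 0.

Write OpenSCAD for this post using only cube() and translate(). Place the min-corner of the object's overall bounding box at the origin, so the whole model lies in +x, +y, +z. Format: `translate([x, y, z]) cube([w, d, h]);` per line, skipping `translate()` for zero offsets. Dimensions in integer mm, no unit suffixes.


cube([113, 155, 2507]);


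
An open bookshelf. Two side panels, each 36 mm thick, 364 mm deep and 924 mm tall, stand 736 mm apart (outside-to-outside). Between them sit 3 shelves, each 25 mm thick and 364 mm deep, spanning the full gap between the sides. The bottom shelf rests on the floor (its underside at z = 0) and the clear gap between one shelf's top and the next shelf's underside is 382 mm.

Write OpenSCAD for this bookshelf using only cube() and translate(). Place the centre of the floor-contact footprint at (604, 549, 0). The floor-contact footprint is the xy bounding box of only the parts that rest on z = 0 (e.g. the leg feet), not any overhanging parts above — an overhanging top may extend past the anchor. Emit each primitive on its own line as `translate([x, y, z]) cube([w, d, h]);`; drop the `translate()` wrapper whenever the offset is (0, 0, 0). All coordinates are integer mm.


translate([236, 367, 0]) cube([36, 364, 924]);
translate([936, 367, 0]) cube([36, 364, 924]);
translate([272, 367, 0]) cube([664, 364, 25]);
translate([272, 367, 407]) cube([664, 364, 25]);
translate([272, 367, 814]) cube([664, 364, 25]);


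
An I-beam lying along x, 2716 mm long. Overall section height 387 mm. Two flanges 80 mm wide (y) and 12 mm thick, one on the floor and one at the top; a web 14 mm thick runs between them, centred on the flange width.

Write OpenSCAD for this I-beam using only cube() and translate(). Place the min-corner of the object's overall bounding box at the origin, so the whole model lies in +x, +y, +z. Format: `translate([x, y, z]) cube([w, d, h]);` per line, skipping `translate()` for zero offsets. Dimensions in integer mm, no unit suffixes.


cube([2716, 80, 12]);
translate([0, 33, 12]) cube([2716, 14, 363]);
translate([0, 0, 375]) cube([2716, 80, 12]);


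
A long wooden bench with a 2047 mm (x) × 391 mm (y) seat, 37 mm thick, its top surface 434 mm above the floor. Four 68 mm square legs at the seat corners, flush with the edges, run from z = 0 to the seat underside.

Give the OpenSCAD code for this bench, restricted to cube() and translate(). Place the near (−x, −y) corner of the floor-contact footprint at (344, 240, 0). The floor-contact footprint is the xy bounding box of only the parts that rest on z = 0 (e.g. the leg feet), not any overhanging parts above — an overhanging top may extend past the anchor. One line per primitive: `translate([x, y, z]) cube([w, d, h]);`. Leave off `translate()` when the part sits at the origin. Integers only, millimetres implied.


translate([344, 240, 397]) cube([2047, 391, 37]);
translate([344, 240, 0]) cube([68, 68, 397]);
translate([344, 563, 0]) cube([68, 68, 397]);
translate([2323, 240, 0]) cube([68, 68, 397]);
translate([2323, 563, 0]) cube([68, 68, 397]);


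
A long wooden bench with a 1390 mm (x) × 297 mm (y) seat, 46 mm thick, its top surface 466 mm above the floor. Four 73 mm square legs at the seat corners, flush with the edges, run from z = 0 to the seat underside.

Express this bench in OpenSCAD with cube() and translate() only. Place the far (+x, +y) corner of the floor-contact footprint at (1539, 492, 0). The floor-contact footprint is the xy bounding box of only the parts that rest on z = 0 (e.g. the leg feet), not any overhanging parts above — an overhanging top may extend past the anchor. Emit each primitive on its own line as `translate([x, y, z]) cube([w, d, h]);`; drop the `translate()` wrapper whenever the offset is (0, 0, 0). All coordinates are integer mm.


translate([149, 195, 420]) cube([1390, 297, 46]);
translate([149, 195, 0]) cube([73, 73, 420]);
translate([149, 419, 0]) cube([73, 73, 420]);
translate([1466, 195, 0]) cube([73, 73, 420]);
translate([1466, 419, 0]) cube([73, 73, 420]);


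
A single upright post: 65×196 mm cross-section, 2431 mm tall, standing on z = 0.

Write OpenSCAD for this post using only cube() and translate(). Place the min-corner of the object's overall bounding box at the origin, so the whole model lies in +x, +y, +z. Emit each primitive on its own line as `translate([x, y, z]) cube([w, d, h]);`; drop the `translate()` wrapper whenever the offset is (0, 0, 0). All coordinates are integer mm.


cube([65, 196, 2431]);


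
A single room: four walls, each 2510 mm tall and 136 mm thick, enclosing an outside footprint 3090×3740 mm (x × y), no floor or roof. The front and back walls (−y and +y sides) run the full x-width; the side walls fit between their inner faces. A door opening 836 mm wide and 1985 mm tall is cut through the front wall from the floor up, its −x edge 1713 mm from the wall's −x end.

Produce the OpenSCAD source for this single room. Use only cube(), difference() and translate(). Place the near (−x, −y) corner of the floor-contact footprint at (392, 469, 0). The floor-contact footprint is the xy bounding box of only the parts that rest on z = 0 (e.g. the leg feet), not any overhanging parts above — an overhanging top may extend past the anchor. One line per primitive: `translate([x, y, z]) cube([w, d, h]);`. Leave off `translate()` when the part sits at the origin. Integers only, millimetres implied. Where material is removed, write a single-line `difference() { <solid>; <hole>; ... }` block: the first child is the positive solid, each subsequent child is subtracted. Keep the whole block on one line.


difference() { translate([392, 469, 0]) cube([3090, 136, 2510]); translate([2105, 469, 0]) cube([836, 136, 1985]); }
translate([392, 4073, 0]) cube([3090, 136, 2510]);
translate([392, 605, 0]) cube([136, 3468, 2510]);
translate([3346, 605, 0]) cube([136, 3468, 2510]);


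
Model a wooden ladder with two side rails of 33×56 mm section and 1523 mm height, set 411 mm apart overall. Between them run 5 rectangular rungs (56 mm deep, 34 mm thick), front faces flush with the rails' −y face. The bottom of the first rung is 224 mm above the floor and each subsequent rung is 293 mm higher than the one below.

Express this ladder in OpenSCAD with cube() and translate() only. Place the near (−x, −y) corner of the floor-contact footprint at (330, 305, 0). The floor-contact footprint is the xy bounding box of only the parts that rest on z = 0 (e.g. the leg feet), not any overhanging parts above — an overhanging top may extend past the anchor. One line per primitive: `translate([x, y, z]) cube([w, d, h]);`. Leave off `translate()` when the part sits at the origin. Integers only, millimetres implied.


// rung span = 411 - 2*33 = 345
// rung[k] z = 224 + k*293
translate([330, 305, 0]) cube([33, 56, 1523]);
translate([708, 305, 0]) cube([33, 56, 1523]);
translate([363, 305, 224]) cube([345, 56, 34]);
translate([363, 305, 517]) cube([345, 56, 34]);
translate([363, 305, 810]) cube([345, 56, 34]);
translate([363, 305, 1103]) cube([345, 56, 34]);
translate([363, 305, 1396]) cube([345, 56, 34]);


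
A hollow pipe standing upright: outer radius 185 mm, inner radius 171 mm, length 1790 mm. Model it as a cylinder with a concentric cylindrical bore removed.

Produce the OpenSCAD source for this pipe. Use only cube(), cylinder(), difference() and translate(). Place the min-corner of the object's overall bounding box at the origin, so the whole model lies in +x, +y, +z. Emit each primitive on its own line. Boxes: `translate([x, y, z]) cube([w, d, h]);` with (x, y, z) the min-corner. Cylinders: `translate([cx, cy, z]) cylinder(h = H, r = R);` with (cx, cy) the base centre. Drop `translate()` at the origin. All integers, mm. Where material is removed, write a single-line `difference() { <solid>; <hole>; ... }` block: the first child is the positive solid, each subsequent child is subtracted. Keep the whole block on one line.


difference() { translate([185, 185, 0]) cylinder(h = 1790, r = 185); translate([185, 185, 0]) cylinder(h = 1790, r = 171); }


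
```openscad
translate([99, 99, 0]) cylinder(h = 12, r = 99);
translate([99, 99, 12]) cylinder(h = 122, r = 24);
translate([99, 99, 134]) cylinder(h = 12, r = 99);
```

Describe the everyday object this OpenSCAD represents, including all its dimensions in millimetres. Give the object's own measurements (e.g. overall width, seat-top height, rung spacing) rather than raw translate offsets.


A spool: two coaxial disc flanges of radius 99 mm and thickness 12 mm, joined by a core cylinder of radius 24 mm and height 122 mm. The lower flange rests on z = 0 and the three cylinders share a vertical axis.


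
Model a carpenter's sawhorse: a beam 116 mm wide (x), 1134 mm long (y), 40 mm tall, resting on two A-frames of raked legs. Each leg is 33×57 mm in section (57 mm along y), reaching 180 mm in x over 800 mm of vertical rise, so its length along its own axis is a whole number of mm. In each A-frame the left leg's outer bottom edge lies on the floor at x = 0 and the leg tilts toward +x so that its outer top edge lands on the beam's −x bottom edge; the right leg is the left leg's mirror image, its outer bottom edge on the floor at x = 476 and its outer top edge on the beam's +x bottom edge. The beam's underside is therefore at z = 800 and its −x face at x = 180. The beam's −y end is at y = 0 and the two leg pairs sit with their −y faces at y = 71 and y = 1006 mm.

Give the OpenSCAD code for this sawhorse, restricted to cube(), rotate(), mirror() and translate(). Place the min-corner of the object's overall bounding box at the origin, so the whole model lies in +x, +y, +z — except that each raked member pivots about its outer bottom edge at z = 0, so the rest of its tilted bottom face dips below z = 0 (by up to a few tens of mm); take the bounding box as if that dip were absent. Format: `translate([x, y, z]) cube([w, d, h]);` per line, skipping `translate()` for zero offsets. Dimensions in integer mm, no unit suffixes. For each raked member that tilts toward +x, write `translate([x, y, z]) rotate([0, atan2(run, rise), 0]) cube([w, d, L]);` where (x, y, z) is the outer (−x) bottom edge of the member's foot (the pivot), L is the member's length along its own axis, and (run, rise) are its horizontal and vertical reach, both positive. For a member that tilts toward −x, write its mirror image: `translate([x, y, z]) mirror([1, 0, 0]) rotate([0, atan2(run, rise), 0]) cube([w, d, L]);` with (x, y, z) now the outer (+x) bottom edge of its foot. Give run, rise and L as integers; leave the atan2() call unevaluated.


translate([180, 0, 800]) cube([116, 1134, 40]);
translate([0, 71, 0]) rotate([0, atan2(180, 800), 0]) cube([33, 57, 820]);
translate([476, 71, 0]) mirror([1, 0, 0]) rotate([0, atan2(180, 800), 0]) cube([33, 57, 820]);
translate([0, 1006, 0]) rotate([0, atan2(180, 800), 0]) cube([33, 57, 820]);
translate([476, 1006, 0]) mirror([1, 0, 0]) rotate([0, atan2(180, 800), 0]) cube([33, 57, 820]);


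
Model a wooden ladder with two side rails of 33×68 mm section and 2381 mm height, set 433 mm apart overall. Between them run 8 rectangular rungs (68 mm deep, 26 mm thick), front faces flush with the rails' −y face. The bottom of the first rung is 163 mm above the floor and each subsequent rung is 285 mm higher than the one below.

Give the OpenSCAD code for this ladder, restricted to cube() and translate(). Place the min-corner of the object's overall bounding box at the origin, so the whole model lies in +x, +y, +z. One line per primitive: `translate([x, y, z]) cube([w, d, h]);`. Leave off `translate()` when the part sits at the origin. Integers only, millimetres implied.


cube([33, 68, 2381]);
translate([400, 0, 0]) cube([33, 68, 2381]);
translate([33, 0, 163]) cube([367, 68, 26]);
translate([33, 0, 448]) cube([367, 68, 26]);
translate([33, 0, 733]) cube([367, 68, 26]);
translate([33, 0, 1018]) cube([367, 68, 26]);
translate([33, 0, 1303]) cube([367, 68, 26]);
translate([33, 0, 1588]) cube([367, 68, 26]);
translate([33, 0, 1873]) cube([367, 68, 26]);
translate([33, 0, 2158]) cube([367, 68, 26]);


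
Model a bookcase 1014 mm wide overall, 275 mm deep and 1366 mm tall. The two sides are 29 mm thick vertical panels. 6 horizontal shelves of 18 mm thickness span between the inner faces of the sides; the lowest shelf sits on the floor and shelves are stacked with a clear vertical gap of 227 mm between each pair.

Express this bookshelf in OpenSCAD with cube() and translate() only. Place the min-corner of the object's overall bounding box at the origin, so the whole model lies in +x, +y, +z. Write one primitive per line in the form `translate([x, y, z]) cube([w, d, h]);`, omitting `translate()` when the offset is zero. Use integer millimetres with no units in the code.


cube([29, 275, 1366]);
translate([985, 0, 0]) cube([29, 275, 1366]);
translate([29, 0, 0]) cube([956, 275, 18]);
translate([29, 0, 245]) cube([956, 275, 18]);
translate([29, 0, 490]) cube([956, 275, 18]);
translate([29, 0, 735]) cube([956, 275, 18]);
translate([29, 0, 980]) cube([956, 275, 18]);
translate([29, 0, 1225]) cube([956, 275, 18]);


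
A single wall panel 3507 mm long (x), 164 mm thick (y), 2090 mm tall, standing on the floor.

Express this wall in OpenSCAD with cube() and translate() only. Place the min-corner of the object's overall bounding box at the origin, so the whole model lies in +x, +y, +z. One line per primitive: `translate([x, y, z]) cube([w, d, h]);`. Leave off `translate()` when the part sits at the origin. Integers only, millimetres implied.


cube([3507, 164, 2090]);


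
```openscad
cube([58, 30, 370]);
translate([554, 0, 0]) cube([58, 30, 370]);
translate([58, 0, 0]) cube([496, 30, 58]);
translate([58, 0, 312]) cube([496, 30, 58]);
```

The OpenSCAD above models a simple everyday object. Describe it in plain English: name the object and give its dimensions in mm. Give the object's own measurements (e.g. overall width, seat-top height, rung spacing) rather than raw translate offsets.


A rectangular picture frame lying in the x–z plane (depth along y). The opening is 496 mm wide (x) by 254 mm tall (z), surrounded by a border 58 mm wide on all four sides. The frame is 30 mm deep and is made of two full-height vertical stiles with two horizontal rails fitted between them.


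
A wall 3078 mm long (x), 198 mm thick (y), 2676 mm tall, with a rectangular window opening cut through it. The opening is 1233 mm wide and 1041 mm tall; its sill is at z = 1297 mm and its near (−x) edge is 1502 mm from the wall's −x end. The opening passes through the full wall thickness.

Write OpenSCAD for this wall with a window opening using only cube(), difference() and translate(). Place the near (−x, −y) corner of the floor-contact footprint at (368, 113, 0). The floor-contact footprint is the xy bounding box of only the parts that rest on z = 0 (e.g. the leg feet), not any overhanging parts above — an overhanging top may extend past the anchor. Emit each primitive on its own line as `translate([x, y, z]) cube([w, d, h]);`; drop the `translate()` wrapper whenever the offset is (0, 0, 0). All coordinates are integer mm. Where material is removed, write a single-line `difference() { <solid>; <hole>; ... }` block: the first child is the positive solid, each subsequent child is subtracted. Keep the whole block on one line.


difference() { translate([368, 113, 0]) cube([3078, 198, 2676]); translate([1870, 113, 1297]) cube([1233, 198, 1041]); }


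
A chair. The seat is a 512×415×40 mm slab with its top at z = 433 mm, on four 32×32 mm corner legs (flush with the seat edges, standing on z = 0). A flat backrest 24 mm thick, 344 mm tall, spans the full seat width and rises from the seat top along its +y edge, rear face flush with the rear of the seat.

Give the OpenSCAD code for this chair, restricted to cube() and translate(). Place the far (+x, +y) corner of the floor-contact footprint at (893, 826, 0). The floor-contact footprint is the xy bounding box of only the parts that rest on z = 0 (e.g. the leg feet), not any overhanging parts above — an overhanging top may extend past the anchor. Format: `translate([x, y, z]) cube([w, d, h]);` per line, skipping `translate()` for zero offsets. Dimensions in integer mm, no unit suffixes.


translate([381, 411, 393]) cube([512, 415, 40]);
translate([381, 411, 0]) cube([32, 32, 393]);
translate([861, 411, 0]) cube([32, 32, 393]);
translate([381, 794, 0]) cube([32, 32, 393]);
translate([861, 794, 0]) cube([32, 32, 393]);
translate([381, 802, 433]) cube([512, 24, 344]);


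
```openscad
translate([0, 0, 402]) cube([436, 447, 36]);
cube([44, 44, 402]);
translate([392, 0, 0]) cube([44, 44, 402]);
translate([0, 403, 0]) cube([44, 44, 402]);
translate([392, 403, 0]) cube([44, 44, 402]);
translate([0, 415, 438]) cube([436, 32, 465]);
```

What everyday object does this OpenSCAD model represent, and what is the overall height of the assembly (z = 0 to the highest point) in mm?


A chair. The overall height is 903 mm.

A slab on four corner posts with a tall panel at the back — a chair. The seat slab sits at z = 402 with thickness 36, and the 465 mm backrest starts at the seat top, so the overall height is 402 + 36 + 465 = 903 mm.


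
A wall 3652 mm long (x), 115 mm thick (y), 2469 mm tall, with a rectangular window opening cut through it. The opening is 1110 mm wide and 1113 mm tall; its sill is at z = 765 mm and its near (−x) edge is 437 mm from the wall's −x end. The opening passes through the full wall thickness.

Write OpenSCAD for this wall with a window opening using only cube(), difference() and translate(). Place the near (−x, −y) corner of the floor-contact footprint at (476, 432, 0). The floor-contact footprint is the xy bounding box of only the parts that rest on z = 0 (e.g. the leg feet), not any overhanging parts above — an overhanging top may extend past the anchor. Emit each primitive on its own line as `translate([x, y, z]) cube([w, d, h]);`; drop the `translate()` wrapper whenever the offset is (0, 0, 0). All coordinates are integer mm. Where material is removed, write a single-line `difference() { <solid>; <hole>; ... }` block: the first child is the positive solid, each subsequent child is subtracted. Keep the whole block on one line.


difference() { translate([476, 432, 0]) cube([3652, 115, 2469]); translate([913, 432, 765]) cube([1110, 115, 1113]); }


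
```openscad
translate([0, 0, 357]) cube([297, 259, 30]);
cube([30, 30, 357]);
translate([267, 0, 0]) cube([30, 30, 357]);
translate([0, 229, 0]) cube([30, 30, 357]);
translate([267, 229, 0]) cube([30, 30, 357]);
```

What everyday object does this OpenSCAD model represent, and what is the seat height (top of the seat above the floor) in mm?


A stool. The seat height is 387 mm.

A 297×259×30 slab at z = 357 on four corner posts — a stool. The seat top is 357 + 30 = 387 mm.


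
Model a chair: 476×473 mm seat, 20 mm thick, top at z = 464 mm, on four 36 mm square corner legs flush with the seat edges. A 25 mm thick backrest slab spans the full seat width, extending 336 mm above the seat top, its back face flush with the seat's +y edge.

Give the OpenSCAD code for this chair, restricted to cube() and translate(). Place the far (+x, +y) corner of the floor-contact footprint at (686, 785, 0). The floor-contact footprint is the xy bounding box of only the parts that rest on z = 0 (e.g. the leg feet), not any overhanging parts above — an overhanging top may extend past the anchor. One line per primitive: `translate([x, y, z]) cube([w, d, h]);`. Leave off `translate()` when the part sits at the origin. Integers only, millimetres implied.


translate([210, 312, 444]) cube([476, 473, 20]);
translate([210, 312, 0]) cube([36, 36, 444]);
translate([650, 312, 0]) cube([36, 36, 444]);
translate([210, 749, 0]) cube([36, 36, 444]);
translate([650, 749, 0]) cube([36, 36, 444]);
translate([210, 760, 464]) cube([476, 25, 336]);


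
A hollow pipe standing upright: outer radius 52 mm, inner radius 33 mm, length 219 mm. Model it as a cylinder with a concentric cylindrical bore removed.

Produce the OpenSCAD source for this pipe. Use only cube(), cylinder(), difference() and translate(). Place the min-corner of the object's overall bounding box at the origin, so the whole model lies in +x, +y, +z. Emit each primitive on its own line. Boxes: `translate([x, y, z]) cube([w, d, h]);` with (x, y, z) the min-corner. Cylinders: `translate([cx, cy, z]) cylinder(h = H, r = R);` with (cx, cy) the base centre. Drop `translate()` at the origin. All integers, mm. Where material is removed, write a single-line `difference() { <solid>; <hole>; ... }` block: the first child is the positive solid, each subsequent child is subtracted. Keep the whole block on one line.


difference() { translate([52, 52, 0]) cylinder(h = 219, r = 52); translate([52, 52, 0]) cylinder(h = 219, r = 33); }


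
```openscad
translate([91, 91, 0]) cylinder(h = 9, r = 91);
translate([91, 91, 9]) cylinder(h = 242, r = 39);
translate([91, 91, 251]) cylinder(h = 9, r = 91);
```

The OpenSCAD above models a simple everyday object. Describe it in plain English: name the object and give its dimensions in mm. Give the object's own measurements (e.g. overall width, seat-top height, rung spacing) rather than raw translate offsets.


A spool: two coaxial disc flanges of radius 91 mm and thickness 9 mm, joined by a core cylinder of radius 39 mm and height 242 mm. The lower flange rests on z = 0 and the three cylinders share a vertical axis.


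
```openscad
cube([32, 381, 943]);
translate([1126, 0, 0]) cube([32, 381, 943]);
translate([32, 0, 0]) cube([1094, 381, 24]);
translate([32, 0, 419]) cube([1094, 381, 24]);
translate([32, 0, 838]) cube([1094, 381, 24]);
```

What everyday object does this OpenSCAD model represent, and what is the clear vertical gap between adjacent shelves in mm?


A bookshelf. The clear shelf gap is 395 mm.

Two tall side panels with 3 horizontal boards between them — a bookshelf. The first two shelf undersides are at z = 0 and z = 419; with shelf thickness 24, the clear gap is 419 − 0 − 24 = 395 mm.
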